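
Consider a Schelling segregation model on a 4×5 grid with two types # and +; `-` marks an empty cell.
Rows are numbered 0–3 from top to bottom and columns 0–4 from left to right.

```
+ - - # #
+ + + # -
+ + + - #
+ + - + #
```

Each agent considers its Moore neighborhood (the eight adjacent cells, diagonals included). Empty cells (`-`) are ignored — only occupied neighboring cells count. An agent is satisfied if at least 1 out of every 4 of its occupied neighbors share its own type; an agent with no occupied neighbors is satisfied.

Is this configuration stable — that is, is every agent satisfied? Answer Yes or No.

Row 0: (0,0)+ 2/2 ✓ · (0,3)# 2/3 ✓ · (0,4)# 2/2 ✓
Row 1: (1,0)+ 4/4 ✓ · (1,1)+ 6/6 ✓ · (1,2)+ 3/5 ✓ · (1,3)# 3/5 ✓
Row 2: (2,0)+ 5/5 ✓ · (2,1)+ 7/7 ✓ · (2,2)+ 5/6 ✓ · (2,4)# 2/3 ✓
Row 3: (3,0)+ 3/3 ✓ · (3,1)+ 4/4 ✓ · (3,3)+ 1/3 ✓ · (3,4)# 1/2 ✓
All meet the threshold, so the configuration is stable.

Yes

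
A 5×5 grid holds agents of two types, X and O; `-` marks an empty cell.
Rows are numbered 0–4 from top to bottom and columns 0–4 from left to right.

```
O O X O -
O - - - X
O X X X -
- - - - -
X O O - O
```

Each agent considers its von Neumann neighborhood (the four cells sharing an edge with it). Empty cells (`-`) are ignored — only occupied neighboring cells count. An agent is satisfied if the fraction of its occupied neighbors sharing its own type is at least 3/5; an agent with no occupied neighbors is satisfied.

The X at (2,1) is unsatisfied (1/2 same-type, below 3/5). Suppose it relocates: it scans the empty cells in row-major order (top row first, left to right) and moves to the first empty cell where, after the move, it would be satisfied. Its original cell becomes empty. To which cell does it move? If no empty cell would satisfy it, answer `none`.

Vacating (2,1). Empty cells in order:
  (0,4): 1/2 same-type → still unsatisfied.
  (1,1): 0/2 same-type → still unsatisfied.
  (1,2): 2/2 same-type → satisfied — stop here.

(1,2)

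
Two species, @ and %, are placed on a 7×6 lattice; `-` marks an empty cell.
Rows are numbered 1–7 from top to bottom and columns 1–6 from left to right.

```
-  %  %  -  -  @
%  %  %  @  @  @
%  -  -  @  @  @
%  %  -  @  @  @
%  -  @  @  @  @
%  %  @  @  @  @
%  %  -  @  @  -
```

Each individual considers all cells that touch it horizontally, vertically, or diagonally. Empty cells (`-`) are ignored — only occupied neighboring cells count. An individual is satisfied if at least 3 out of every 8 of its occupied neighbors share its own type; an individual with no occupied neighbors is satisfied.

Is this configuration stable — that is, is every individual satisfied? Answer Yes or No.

(1,2)% 4/4 ok
(1,3)% 3/4 ok
(1,6)@ 2/2 ok
(2,1)% 3/3 ok
(2,2)% 5/5 ok
(2,3)% 3/5 ok
(2,4)@ 3/5 ok
(2,5)@ 6/6 ok
(2,6)@ 4/4 ok
(3,1)% 4/4 ok
(3,4)@ 5/6 ok
(3,5)@ 8/8 ok
(3,6)@ 5/5 ok
(4,1)% 3/3 ok
(4,2)% 3/4 ok
(4,4)@ 6/6 ok
(4,5)@ 8/8 ok
(4,6)@ 5/5 ok
(5,1)% 4/4 ok
(5,3)@ 4/6 ok
(5,4)@ 7/7 ok
(5,5)@ 8/8 ok
(5,6)@ 5/5 ok
(6,1)% 4/4 ok
(6,2)% 4/6 ok
(6,3)@ 4/6 ok
(6,4)@ 7/7 ok
(6,5)@ 7/7 ok
(6,6)@ 4/4 ok
(7,1)% 3/3 ok
(7,2)% 3/4 ok
(7,4)@ 4/4 ok
(7,5)@ 4/4 ok
All meet the threshold, so the configuration is stable.

Yes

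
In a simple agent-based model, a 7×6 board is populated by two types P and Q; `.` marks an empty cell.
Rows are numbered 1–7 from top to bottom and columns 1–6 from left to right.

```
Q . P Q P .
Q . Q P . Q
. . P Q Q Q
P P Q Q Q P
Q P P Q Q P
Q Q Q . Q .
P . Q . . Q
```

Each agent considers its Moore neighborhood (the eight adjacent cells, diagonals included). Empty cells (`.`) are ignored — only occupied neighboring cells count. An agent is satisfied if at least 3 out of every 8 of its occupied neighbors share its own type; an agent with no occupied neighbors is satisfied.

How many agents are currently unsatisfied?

8

Row 1: (1,1)Q 1/1 ✓ · (1,3)P 1/3 ✗ · (1,4)Q 1/4 ✗ · (1,5)P 1/3 ✗
Row 2: (2,1)Q 1/1 ✓ · (2,3)Q 2/5 ✓ · (2,4)P 3/7 ✓ · (2,6)Q 2/3 ✓
Row 3: (3,3)P 2/6 ✗ · (3,4)Q 5/7 ✓ · (3,5)Q 5/7 ✓ · (3,6)Q 3/4 ✓
Row 4: (4,1)P 2/3 ✓ · (4,2)P 4/6 ✓ · (4,3)Q 3/7 ✓ · (4,4)Q 6/8 ✓ · (4,5)Q 6/8 ✓ · (4,6)P 1/5 ✗
Row 5: (5,1)Q 2/5 ✓ · (5,2)P 3/8 ✓ · (5,3)P 2/7 ✗ · (5,4)Q 6/7 ✓ · (5,5)Q 4/6 ✓ · (5,6)P 1/4 ✗
Row 6: (6,1)Q 2/4 ✓ · (6,2)Q 4/7 ✓ · (6,3)Q 3/5 ✓ · (6,5)Q 3/4 ✓
Row 7: (7,1)P 0/2 ✗ · (7,3)Q 2/2 ✓ · (7,6)Q 1/1 ✓
Unsatisfied: (1,3), (1,4), (1,5), (3,3), (4,6), (5,3), (5,6), (7,1) — 8 in total.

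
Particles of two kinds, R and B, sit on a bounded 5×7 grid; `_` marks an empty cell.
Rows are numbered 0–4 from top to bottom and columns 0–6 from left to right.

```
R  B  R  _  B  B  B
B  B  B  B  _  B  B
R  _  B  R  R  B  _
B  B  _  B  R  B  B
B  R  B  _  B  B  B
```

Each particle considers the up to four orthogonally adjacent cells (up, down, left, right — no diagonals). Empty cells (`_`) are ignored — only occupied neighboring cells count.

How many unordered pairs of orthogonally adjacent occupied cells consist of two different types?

16

Scan each occupied cell's neighbors to the right and below so each pair is counted once.
Row 0: R(0,0)–B(0,1)≠ R(0,0)–B(1,0)≠ B(0,1)–R(0,2)≠ B(0,1)–B(1,1)= R(0,2)–B(1,2)≠ B(0,4)–B(0,5)= B(0,5)–B(0,6)= B(0,5)–B(1,5)= B(0,6)–B(1,6)=  → 4/9 unlike.
Row 1: B(1,0)–B(1,1)= B(1,0)–R(2,0)≠ B(1,1)–B(1,2)= B(1,2)–B(1,3)= B(1,2)–B(2,2)= B(1,3)–R(2,3)≠ B(1,5)–B(1,6)= B(1,5)–B(2,5)=  → 2/8 unlike.
Row 2: R(2,0)–B(3,0)≠ B(2,2)–R(2,3)≠ R(2,3)–R(2,4)= R(2,3)–B(3,3)≠ R(2,4)–B(2,5)≠ R(2,4)–R(3,4)= B(2,5)–B(3,5)=  → 4/7 unlike.
Row 3: B(3,0)–B(3,1)= B(3,0)–B(4,0)= B(3,1)–R(4,1)≠ B(3,3)–R(3,4)≠ R(3,4)–B(3,5)≠ R(3,4)–B(4,4)≠ B(3,5)–B(3,6)= B(3,5)–B(4,5)= B(3,6)–B(4,6)=  → 4/9 unlike.
Row 4: B(4,0)–R(4,1)≠ R(4,1)–B(4,2)≠ B(4,4)–B(4,5)= B(4,5)–B(4,6)=  → 2/4 unlike.
Total adjacent occupied pairs: 37; unlike-type pairs: 16.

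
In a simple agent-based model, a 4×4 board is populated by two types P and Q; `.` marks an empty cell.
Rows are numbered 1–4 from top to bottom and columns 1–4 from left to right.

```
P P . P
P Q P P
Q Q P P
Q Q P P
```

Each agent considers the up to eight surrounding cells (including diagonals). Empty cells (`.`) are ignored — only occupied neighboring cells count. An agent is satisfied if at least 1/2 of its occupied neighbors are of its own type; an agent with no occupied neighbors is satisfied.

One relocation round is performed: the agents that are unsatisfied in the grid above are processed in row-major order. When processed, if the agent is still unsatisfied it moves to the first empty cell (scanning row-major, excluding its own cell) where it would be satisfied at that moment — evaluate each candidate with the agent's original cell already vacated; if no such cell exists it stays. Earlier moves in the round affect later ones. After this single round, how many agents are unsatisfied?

Initially unsatisfied (in order): (2,1), (2,2).
  (2,1) → (1,3).
  (2,2) → (2,1).
Resulting grid:
P P P P
Q . P P
Q Q P P
Q Q P P
All satisfied now.

0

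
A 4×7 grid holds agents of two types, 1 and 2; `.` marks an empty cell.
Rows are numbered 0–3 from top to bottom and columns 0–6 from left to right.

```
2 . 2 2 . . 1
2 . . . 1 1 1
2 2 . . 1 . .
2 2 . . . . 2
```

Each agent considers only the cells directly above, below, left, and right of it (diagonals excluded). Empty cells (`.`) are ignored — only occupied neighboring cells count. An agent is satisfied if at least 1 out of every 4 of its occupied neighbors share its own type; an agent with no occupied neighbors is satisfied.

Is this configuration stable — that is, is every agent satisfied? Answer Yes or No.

Yes

Row 0: (0,0)2 1/1 ✓ · (0,2)2 1/1 ✓ · (0,3)2 1/1 ✓ · (0,6)1 1/1 ✓
Row 1: (1,0)2 2/2 ✓ · (1,4)1 2/2 ✓ · (1,5)1 2/2 ✓ · (1,6)1 2/2 ✓
Row 2: (2,0)2 3/3 ✓ · (2,1)2 2/2 ✓ · (2,4)1 1/1 ✓
Row 3: (3,0)2 2/2 ✓ · (3,1)2 2/2 ✓ · (3,6)2 0/0 ✓
All meet the threshold, so the configuration is stable.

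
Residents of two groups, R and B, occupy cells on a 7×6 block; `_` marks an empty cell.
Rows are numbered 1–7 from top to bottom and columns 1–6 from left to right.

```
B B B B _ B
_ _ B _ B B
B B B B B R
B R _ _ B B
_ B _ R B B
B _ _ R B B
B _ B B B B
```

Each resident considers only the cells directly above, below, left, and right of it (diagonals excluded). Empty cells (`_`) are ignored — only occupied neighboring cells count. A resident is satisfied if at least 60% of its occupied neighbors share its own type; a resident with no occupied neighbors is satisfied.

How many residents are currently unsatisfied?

(1,1)B 1/1 ✓
(1,2)B 2/2 ✓
(1,3)B 3/3 ✓
(1,4)B 1/1 ✓
(1,6)B 1/1 ✓
(2,3)B 2/2 ✓
(2,5)B 2/2 ✓
(2,6)B 2/3 ✓
(3,1)B 2/2 ✓
(3,2)B 2/3 ✓
(3,3)B 3/3 ✓
(3,4)B 2/2 ✓
(3,5)B 3/4 ✓
(3,6)R 0/3 ✗
(4,1)B 1/2 ✗
(4,2)R 0/3 ✗
(4,5)B 3/3 ✓
(4,6)B 2/3 ✓
(5,2)B 0/1 ✗
(5,4)R 1/2 ✗
(5,5)B 3/4 ✓
(5,6)B 3/3 ✓
(6,1)B 1/1 ✓
(6,4)R 1/3 ✗
(6,5)B 3/4 ✓
(6,6)B 3/3 ✓
(7,1)B 1/1 ✓
(7,3)B 1/1 ✓
(7,4)B 2/3 ✓
(7,5)B 3/3 ✓
(7,6)B 2/2 ✓
Unsatisfied: (3,6), (4,1), (4,2), (5,2), (5,4), (6,4) — 6 in total.

6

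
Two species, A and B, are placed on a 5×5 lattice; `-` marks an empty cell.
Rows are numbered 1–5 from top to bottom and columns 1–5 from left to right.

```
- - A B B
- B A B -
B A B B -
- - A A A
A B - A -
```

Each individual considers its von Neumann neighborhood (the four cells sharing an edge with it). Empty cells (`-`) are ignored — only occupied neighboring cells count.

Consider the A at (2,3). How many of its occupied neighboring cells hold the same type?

Occupied neighbors of (2,3): (1,3)=A, (3,3)=B, (2,2)=B, (2,4)=B.
Same type (A): 1 of 4.

1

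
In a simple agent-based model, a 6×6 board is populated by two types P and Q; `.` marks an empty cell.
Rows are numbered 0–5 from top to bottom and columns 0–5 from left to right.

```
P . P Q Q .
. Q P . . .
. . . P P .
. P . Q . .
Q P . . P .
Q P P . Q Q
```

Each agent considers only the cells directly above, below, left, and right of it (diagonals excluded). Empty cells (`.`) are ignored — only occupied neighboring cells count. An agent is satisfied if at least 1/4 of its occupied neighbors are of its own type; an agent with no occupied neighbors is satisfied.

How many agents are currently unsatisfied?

Row 0: (0,0)P 0/0 ✓ · (0,2)P 1/2 ✓ · (0,3)Q 1/2 ✓ · (0,4)Q 1/1 ✓
Row 1: (1,1)Q 0/1 ✗ · (1,2)P 1/2 ✓
Row 2: (2,3)P 1/2 ✓ · (2,4)P 1/1 ✓
Row 3: (3,1)P 1/1 ✓ · (3,3)Q 0/1 ✗
Row 4: (4,0)Q 1/2 ✓ · (4,1)P 2/3 ✓ · (4,4)P 0/1 ✗
Row 5: (5,0)Q 1/2 ✓ · (5,1)P 2/3 ✓ · (5,2)P 1/1 ✓ · (5,4)Q 1/2 ✓ · (5,5)Q 1/1 ✓
Unsatisfied: (1,1), (3,3), (4,4) — 3 in total.

3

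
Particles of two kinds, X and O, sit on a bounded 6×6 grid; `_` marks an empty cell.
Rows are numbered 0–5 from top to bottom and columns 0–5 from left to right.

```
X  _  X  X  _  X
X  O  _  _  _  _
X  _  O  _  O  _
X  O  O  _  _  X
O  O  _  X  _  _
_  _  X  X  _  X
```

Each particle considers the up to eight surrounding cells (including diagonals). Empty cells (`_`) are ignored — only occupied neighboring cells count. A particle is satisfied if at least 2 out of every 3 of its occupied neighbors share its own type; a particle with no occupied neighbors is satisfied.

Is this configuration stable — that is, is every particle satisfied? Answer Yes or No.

(0,0)X 1/2 ✗
(0,2)X 1/2 ✗
(0,3)X 1/1 ✓
(0,5)X 0/0 ✓
(1,0)X 2/3 ✓
(1,1)O 1/5 ✗
(2,0)X 2/4 ✗
(2,2)O 3/3 ✓
(2,4)O 0/1 ✗
(3,0)X 1/4 ✗
(3,1)O 4/6 ✓
(3,2)O 3/4 ✓
(3,5)X 0/1 ✗
(4,0)O 2/3 ✓
(4,1)O 3/5 ✗
(4,3)X 2/3 ✓
(5,2)X 2/3 ✓
(5,3)X 2/2 ✓
(5,5)X 0/0 ✓
For instance (0,0) has only 1/2 same-type neighbors, below 2/3.

No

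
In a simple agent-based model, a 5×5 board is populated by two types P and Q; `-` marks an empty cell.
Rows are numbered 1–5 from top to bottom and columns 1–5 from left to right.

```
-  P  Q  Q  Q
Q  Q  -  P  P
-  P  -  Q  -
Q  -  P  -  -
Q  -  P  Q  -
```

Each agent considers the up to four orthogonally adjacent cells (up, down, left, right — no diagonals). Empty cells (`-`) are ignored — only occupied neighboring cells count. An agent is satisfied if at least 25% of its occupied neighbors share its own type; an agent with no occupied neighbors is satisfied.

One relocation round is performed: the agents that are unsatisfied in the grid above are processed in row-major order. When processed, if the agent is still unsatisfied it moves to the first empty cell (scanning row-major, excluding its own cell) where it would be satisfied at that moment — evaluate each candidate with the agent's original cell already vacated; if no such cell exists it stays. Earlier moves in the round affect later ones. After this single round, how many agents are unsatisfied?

Initially unsatisfied (in order): (1,2), (3,2), (3,4), (5,4).
  (1,2) → (2,3).
  (3,2) → (3,3).
  (3,4) → (1,1).
  (5,4) → (1,2).
Resulting grid:
Q Q Q Q Q
Q Q P P P
- - P - -
Q - P - -
Q - P - -
All satisfied now.

0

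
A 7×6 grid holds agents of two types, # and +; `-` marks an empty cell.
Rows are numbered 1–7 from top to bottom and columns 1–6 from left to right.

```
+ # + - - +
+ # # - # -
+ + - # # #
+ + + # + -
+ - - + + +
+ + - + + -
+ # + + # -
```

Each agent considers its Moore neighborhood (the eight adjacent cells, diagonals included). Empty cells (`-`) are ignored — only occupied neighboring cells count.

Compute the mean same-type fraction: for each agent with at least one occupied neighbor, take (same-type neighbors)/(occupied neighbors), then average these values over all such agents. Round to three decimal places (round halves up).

0.614

Row 1: (1,1)+ 1/3 · (1,2)# 2/5 · (1,3)+ 0/3 · (1,6)+ 0/1
Row 2: (2,1)+ 3/5 · (2,2)# 2/7 · (2,3)# 3/5 · (2,5)# 3/4
Row 3: (3,1)+ 4/5 · (3,2)+ 5/7 · (3,4)# 4/6 · (3,5)# 4/5 · (3,6)# 2/3
Row 4: (4,1)+ 4/4 · (4,2)+ 5/5 · (4,3)+ 3/5 · (4,4)# 2/6 · (4,5)+ 3/7
Row 5: (5,1)+ 4/4 · (5,4)+ 5/6 · (5,5)+ 5/6 · (5,6)+ 3/3
Row 6: (6,1)+ 3/4 · (6,2)+ 4/5 · (6,4)+ 5/6 · (6,5)+ 5/6
Row 7: (7,1)+ 2/3 · (7,2)# 0/4 · (7,3)+ 3/4 · (7,4)+ 3/4 · (7,5)# 0/3
Sum over 31 agents: 1/3 + 2/5 + 0/3 + 0/1 + 3/5 + 2/7 + 3/5 + 3/4 + 4/5 + 5/7 + 4/6 + 4/5 + 2/3 + 4/4 + 5/5 + 3/5 + 2/6 + 3/7 + 4/4 + 5/6 + 5/6 + 3/3 + 3/4 + 4/5 + 5/6 + 5/6 + 2/3 + 0/4 + 3/4 + 3/4 + 0/3 = 666/35; mean = 666/35 ÷ 31 = 666/1085 = 0.613824… → 0.614.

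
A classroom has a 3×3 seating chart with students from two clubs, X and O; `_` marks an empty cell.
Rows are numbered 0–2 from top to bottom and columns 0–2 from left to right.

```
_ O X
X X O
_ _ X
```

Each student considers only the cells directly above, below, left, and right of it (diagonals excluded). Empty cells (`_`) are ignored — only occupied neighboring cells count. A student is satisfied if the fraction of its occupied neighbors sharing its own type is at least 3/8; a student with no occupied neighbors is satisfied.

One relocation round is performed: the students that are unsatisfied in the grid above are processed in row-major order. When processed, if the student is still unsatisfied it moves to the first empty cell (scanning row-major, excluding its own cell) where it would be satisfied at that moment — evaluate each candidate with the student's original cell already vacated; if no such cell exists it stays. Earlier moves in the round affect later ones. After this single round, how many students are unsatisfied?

0

Initially unsatisfied (in order): (0,1), (0,2), (1,1), (1,2), (2,2).
  (0,1): no empty cell satisfies it; stays.
  (0,2) → (0,0).
  (1,1) → (2,0).
  (1,2) → (0,2).
  (2,2): now satisfied by earlier moves; stays.
Resulting grid:
X O O
X _ _
X _ X
All satisfied now.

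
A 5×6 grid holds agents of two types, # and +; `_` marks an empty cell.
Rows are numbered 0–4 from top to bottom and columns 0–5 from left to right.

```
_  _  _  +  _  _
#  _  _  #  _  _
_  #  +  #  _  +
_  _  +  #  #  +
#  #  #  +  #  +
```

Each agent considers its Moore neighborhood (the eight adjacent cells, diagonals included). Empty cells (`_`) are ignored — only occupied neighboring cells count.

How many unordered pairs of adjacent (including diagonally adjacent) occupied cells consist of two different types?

19

Scan each occupied cell's neighbors to the right and below (and the two forward diagonals) so each pair is counted once.
From row 0: 1 unlike of 1 pairs (running 1/1).
From row 1: 1 unlike of 3 pairs (running 2/4).
From row 2: 6 unlike of 10 pairs (running 8/14).
From row 3: 8 unlike of 14 pairs (running 16/28).
From row 4: 3 unlike of 5 pairs (running 19/33).
Total adjacent occupied pairs: 33; unlike-type pairs: 19.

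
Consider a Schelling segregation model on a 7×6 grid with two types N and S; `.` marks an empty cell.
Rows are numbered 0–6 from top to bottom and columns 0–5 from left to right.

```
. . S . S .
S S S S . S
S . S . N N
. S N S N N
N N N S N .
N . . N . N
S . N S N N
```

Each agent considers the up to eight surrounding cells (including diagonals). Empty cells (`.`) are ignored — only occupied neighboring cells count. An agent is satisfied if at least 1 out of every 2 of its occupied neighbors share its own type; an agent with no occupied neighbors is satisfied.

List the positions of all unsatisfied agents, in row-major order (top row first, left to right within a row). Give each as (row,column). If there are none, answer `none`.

(1,5), (3,1), (3,2), (3,3), (4,3), (6,0), (6,3)

(0,2)S 3/3 satisfied
(0,4)S 2/2 satisfied
(1,0)S 2/2 satisfied
(1,1)S 5/5 satisfied
(1,2)S 4/4 satisfied
(1,3)S 4/5 satisfied
(1,5)S 1/3 not
(2,0)S 3/3 satisfied
(2,2)S 5/6 satisfied
(2,4)N 3/6 satisfied
(2,5)N 3/4 satisfied
(3,1)S 2/6 not
(3,2)N 2/6 not
(3,3)S 2/7 not
(3,4)N 4/6 satisfied
(3,5)N 4/4 satisfied
(4,0)N 2/3 satisfied
(4,1)N 4/5 satisfied
(4,2)N 3/6 satisfied
(4,3)S 1/6 not
(4,4)N 4/6 satisfied
(5,0)N 2/3 satisfied
(5,3)N 4/6 satisfied
(5,5)N 3/3 satisfied
(6,0)S 0/1 not
(6,2)N 1/2 satisfied
(6,3)S 0/3 not
(6,4)N 3/4 satisfied
(6,5)N 2/2 satisfied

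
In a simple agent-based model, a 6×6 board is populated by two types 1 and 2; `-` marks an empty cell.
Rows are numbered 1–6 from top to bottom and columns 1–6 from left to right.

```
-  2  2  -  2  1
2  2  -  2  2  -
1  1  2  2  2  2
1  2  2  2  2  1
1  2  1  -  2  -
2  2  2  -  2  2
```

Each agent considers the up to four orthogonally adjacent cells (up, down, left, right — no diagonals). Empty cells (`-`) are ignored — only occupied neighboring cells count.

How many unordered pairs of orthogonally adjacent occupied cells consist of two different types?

13

Scan each occupied cell's neighbors to the right and below so each pair is counted once.
From row 1: 1 unlike of 4 pairs (running 1/4).
From row 2: 2 unlike of 6 pairs (running 3/10).
From row 3: 3 unlike of 11 pairs (running 6/21).
From row 4: 3 unlike of 9 pairs (running 9/30).
From row 5: 4 unlike of 6 pairs (running 13/36).
From row 6: 0 unlike of 3 pairs (running 13/39).
Total adjacent occupied pairs: 39; unlike-type pairs: 13.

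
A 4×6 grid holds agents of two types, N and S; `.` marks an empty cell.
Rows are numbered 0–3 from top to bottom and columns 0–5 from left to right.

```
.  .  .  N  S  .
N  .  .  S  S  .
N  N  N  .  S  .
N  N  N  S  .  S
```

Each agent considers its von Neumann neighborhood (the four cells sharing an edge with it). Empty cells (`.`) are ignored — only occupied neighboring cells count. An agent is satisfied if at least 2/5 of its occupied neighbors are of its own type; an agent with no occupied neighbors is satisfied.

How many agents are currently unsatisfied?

Row 0: (0,3)N 0/2 not · (0,4)S 1/2 satisfied
Row 1: (1,0)N 1/1 satisfied · (1,3)S 1/2 satisfied · (1,4)S 3/3 satisfied
Row 2: (2,0)N 3/3 satisfied · (2,1)N 3/3 satisfied · (2,2)N 2/2 satisfied · (2,4)S 1/1 satisfied
Row 3: (3,0)N 2/2 satisfied · (3,1)N 3/3 satisfied · (3,2)N 2/3 satisfied · (3,3)S 0/1 not · (3,5)S 0/0 satisfied
Unsatisfied: (0,3), (3,3) — 2 in total.

2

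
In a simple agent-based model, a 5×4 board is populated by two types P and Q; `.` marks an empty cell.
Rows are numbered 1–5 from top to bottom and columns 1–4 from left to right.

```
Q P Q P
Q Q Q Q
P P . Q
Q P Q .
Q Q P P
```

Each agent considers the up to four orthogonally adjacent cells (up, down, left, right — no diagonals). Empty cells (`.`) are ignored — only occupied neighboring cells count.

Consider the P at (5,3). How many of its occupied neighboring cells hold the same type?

1

Occupied neighbors of (5,3): (4,3)=Q, (5,2)=Q, (5,4)=P.
Same type (P): 1 of 3.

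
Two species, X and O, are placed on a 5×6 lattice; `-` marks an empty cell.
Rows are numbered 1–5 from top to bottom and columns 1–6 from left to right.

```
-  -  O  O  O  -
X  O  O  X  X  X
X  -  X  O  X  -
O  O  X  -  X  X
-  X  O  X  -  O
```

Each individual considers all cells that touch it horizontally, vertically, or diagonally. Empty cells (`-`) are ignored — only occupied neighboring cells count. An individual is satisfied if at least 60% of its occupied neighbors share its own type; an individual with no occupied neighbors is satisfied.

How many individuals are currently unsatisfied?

Row 1: (1,3)O 3/4 ✓ · (1,4)O 3/5 ✓ · (1,5)O 1/4 ✗
Row 2: (2,1)X 1/2 ✗ · (2,2)O 2/5 ✗ · (2,3)O 4/6 ✓ · (2,4)X 3/8 ✗ · (2,5)X 3/6 ✗ · (2,6)X 2/3 ✓
Row 3: (3,1)X 1/4 ✗ · (3,3)X 2/6 ✗ · (3,4)O 1/7 ✗ · (3,5)X 5/6 ✓
Row 4: (4,1)O 1/3 ✗ · (4,2)O 2/6 ✗ · (4,3)X 3/6 ✗ · (4,5)X 3/5 ✓ · (4,6)X 2/3 ✓
Row 5: (5,2)X 1/4 ✗ · (5,3)O 1/4 ✗ · (5,4)X 2/3 ✓ · (5,6)O 0/2 ✗
Unsatisfied: (1,5), (2,1), (2,2), (2,4), (2,5), (3,1), (3,3), (3,4), (4,1), (4,2), (4,3), (5,2), (5,3), (5,6) — 14 in total.

14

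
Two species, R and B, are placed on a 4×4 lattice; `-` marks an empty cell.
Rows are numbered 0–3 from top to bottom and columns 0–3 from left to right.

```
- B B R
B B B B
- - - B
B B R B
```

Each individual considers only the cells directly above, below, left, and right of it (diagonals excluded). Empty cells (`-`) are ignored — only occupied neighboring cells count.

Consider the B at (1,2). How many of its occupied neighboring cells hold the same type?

3

Occupied neighbors of (1,2): (0,2)=B, (1,1)=B, (1,3)=B.
Same type (B): 3 of 3.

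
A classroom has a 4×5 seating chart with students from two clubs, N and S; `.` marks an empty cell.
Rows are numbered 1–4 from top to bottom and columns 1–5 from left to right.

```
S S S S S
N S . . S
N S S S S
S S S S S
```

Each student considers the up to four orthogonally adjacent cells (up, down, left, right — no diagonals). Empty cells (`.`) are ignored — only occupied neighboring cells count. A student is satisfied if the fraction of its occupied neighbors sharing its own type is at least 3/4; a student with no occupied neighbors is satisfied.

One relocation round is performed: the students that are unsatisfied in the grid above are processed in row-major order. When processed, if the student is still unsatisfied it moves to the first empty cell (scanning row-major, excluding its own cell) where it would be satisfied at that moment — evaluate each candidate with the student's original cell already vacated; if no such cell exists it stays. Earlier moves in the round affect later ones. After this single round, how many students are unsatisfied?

Initially unsatisfied (in order): (1,1), (2,1), (2,2), (3,1), (4,1).
  (1,1) → (2,3).
  (2,1): no empty cell satisfies it; stays.
  (2,2): now satisfied by earlier moves; stays.
  (3,1): no empty cell satisfies it; stays.
  (4,1) → (2,4).
Resulting grid:
. S S S S
N S S S S
N S S S S
. S S S S
Unsatisfied now: (2,1), (3,1).

2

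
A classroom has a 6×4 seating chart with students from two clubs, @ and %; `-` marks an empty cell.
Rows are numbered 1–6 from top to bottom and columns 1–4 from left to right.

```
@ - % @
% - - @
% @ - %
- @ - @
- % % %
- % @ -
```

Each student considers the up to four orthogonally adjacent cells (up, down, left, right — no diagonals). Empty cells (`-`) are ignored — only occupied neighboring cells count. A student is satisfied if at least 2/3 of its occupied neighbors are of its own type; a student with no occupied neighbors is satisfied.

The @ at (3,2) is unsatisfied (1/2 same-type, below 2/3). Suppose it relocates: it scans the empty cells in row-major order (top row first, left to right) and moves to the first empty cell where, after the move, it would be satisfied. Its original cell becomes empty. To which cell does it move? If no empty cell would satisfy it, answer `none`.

Vacating (3,2). Empty cells in order:
  (1,2): 1/2 same-type → still unsatisfied.
  (2,2): 0/1 same-type → still unsatisfied.
  (2,3): 1/2 same-type → still unsatisfied.
  (3,3): 0/1 same-type → still unsatisfied.
  (4,1): 1/2 same-type → still unsatisfied.
  (4,3): 2/3 same-type → satisfied — stop here.

(4,3)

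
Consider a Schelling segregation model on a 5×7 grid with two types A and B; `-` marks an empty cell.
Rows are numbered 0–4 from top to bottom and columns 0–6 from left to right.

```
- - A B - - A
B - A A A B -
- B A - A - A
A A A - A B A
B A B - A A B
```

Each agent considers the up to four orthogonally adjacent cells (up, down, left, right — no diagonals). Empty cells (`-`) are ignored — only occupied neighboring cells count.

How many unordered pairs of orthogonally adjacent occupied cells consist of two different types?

14

Scan each occupied cell's neighbors to the right and below so each pair is counted once.
Row 0: A(0,2)–B(0,3)≠ A(0,2)–A(1,2)= B(0,3)–A(1,3)≠  → 2/3 unlike.
Row 1: A(1,2)–A(1,3)= A(1,2)–A(2,2)= A(1,3)–A(1,4)= A(1,4)–B(1,5)≠ A(1,4)–A(2,4)=  → 1/5 unlike.
Row 2: B(2,1)–A(2,2)≠ B(2,1)–A(3,1)≠ A(2,2)–A(3,2)= A(2,4)–A(3,4)= A(2,6)–A(3,6)=  → 2/5 unlike.
Row 3: A(3,0)–A(3,1)= A(3,0)–B(4,0)≠ A(3,1)–A(3,2)= A(3,1)–A(4,1)= A(3,2)–B(4,2)≠ A(3,4)–B(3,5)≠ A(3,4)–A(4,4)= B(3,5)–A(3,6)≠ B(3,5)–A(4,5)≠ A(3,6)–B(4,6)≠  → 6/10 unlike.
Row 4: B(4,0)–A(4,1)≠ A(4,1)–B(4,2)≠ A(4,4)–A(4,5)= A(4,5)–B(4,6)≠  → 3/4 unlike.
Total adjacent occupied pairs: 27; unlike-type pairs: 14.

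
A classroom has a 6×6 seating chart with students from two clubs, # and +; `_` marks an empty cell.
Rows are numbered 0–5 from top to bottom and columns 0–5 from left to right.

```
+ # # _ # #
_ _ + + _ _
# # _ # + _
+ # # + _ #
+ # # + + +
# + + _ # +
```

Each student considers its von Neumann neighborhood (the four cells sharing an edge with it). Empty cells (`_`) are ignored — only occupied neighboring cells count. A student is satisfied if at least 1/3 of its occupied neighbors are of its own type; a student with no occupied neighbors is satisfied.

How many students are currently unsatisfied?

Row 0: (0,0)+ 0/1 not · (0,1)# 1/2 satisfied · (0,2)# 1/2 satisfied · (0,4)# 1/1 satisfied · (0,5)# 1/1 satisfied
Row 1: (1,2)+ 1/2 satisfied · (1,3)+ 1/2 satisfied
Row 2: (2,0)# 1/2 satisfied · (2,1)# 2/2 satisfied · (2,3)# 0/3 not · (2,4)+ 0/1 not
Row 3: (3,0)+ 1/3 satisfied · (3,1)# 3/4 satisfied · (3,2)# 2/3 satisfied · (3,3)+ 1/3 satisfied · (3,5)# 0/1 not
Row 4: (4,0)+ 1/3 satisfied · (4,1)# 2/4 satisfied · (4,2)# 2/4 satisfied · (4,3)+ 2/3 satisfied · (4,4)+ 2/3 satisfied · (4,5)+ 2/3 satisfied
Row 5: (5,0)# 0/2 not · (5,1)+ 1/3 satisfied · (5,2)+ 1/2 satisfied · (5,4)# 0/2 not · (5,5)+ 1/2 satisfied
Unsatisfied: (0,0), (2,3), (2,4), (3,5), (5,0), (5,4) — 6 in total.

6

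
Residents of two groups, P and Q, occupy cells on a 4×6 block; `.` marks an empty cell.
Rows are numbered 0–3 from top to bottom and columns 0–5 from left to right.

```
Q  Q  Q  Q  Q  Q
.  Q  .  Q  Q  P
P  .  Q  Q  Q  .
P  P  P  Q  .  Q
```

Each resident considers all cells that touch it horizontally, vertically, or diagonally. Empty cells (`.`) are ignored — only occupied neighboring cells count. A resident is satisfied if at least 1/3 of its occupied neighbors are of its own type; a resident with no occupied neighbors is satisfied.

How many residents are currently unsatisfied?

2

(0,0)Q 2/2 satisfied
(0,1)Q 3/3 satisfied
(0,2)Q 4/4 satisfied
(0,3)Q 4/4 satisfied
(0,4)Q 4/5 satisfied
(0,5)Q 2/3 satisfied
(1,1)Q 4/5 satisfied
(1,3)Q 7/7 satisfied
(1,4)Q 6/7 satisfied
(1,5)P 0/4 not
(2,0)P 2/3 satisfied
(2,2)Q 4/6 satisfied
(2,3)Q 5/6 satisfied
(2,4)Q 5/6 satisfied
(3,0)P 2/2 satisfied
(3,1)P 3/4 satisfied
(3,2)P 1/4 not
(3,3)Q 3/4 satisfied
(3,5)Q 1/1 satisfied
Unsatisfied: (1,5), (3,2) — 2 in total.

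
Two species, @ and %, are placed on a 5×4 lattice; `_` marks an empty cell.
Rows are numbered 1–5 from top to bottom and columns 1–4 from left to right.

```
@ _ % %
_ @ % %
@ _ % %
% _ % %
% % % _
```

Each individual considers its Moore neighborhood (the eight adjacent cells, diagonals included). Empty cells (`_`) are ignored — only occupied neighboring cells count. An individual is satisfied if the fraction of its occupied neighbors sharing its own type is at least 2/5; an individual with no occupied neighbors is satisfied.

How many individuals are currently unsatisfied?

0

(1,1)@ 1/1 satisfied
(1,3)% 3/4 satisfied
(1,4)% 3/3 satisfied
(2,2)@ 2/5 satisfied
(2,3)% 5/6 satisfied
(2,4)% 5/5 satisfied
(3,1)@ 1/2 satisfied
(3,3)% 5/6 satisfied
(3,4)% 5/5 satisfied
(4,1)% 2/3 satisfied
(4,3)% 5/5 satisfied
(4,4)% 4/4 satisfied
(5,1)% 2/2 satisfied
(5,2)% 4/4 satisfied
(5,3)% 3/3 satisfied
Every one meets the threshold.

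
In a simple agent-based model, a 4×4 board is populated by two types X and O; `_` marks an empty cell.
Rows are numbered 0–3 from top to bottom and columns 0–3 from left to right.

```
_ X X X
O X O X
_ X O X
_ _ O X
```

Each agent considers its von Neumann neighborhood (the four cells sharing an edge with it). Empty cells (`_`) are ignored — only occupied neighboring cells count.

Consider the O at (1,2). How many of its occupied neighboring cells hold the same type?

1

Occupied neighbors of (1,2): (0,2)=X, (2,2)=O, (1,1)=X, (1,3)=X.
Same type (O): 1 of 4.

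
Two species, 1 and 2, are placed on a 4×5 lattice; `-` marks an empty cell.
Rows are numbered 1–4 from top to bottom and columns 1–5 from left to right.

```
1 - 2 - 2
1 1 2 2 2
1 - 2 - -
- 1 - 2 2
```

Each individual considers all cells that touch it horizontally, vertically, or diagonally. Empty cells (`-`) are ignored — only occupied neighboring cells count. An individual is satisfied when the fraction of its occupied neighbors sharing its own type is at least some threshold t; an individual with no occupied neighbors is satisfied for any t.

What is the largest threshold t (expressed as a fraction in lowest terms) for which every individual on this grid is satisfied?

1/2

(1,1)1 2/2
(1,3)2 2/3
(1,5)2 2/2
(2,1)1 3/3
(2,2)1 3/6
(2,3)2 3/4
(2,4)2 5/5
(2,5)2 2/2
(3,1)1 3/3
(3,3)2 3/5
(4,2)1 1/2
(4,4)2 2/2
(4,5)2 1/1
The smallest same-type fraction is 3/6 at (2,2), which reduces to 1/2. Any threshold above that leaves this individual unsatisfied.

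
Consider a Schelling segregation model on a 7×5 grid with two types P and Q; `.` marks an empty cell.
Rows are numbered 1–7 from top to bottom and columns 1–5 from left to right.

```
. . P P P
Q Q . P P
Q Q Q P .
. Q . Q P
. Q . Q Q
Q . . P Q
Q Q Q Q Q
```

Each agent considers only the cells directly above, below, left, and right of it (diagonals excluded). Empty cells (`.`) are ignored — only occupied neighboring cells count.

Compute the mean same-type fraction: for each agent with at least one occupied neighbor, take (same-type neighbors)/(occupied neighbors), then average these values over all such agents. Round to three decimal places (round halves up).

0.793

(1,3)P 1/1
(1,4)P 3/3
(1,5)P 2/2
(2,1)Q 2/2
(2,2)Q 2/2
(2,4)P 3/3
(2,5)P 2/2
(3,1)Q 2/2
(3,2)Q 4/4
(3,3)Q 1/2
(3,4)P 1/3
(4,2)Q 2/2
(4,4)Q 1/3
(4,5)P 0/2
(5,2)Q 1/1
(5,4)Q 2/3
(5,5)Q 2/3
(6,1)Q 1/1
(6,4)P 0/3
(6,5)Q 2/3
(7,1)Q 2/2
(7,2)Q 2/2
(7,3)Q 2/2
(7,4)Q 2/3
(7,5)Q 2/2
Sum over 25 agents: 1/1 + 3/3 + 2/2 + 2/2 + 2/2 + 3/3 + 2/2 + 2/2 + 4/4 + 1/2 + 1/3 + 2/2 + 1/3 + 0/2 + 1/1 + 2/3 + 2/3 + 1/1 + 0/3 + 2/3 + 2/2 + 2/2 + 2/2 + 2/3 + 2/2 = 119/6; mean = 119/6 ÷ 25 = 119/150 = 0.793333… → 0.793.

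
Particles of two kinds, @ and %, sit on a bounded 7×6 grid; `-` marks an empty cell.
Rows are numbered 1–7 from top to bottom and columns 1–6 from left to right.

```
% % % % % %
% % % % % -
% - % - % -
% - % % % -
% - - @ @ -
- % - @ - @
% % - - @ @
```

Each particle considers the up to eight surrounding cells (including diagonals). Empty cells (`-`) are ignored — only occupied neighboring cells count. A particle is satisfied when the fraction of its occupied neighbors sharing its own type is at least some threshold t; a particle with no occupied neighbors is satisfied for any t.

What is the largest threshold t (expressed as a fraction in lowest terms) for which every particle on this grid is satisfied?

2/5

(1,1)% 3/3
(1,2)% 5/5
(1,3)% 5/5
(1,4)% 5/5
(1,5)% 4/4
(1,6)% 2/2
(2,1)% 4/4
(2,2)% 7/7
(2,3)% 6/6
(2,4)% 7/7
(2,5)% 5/5
(3,1)% 3/3
(3,3)% 5/5
(3,5)% 4/4
(4,1)% 2/2
(4,3)% 2/3
(4,4)% 4/6
(4,5)% 2/4
(5,1)% 2/2
(5,4)@ 2/5
(5,5)@ 3/5
(6,2)% 3/3
(6,4)@ 3/3
(6,6)@ 3/3
(7,1)% 2/2
(7,2)% 2/2
(7,5)@ 3/3
(7,6)@ 2/2
The smallest same-type fraction is 2/5 at (5,4), which reduces to 2/5. Any threshold above that leaves this particle unsatisfied.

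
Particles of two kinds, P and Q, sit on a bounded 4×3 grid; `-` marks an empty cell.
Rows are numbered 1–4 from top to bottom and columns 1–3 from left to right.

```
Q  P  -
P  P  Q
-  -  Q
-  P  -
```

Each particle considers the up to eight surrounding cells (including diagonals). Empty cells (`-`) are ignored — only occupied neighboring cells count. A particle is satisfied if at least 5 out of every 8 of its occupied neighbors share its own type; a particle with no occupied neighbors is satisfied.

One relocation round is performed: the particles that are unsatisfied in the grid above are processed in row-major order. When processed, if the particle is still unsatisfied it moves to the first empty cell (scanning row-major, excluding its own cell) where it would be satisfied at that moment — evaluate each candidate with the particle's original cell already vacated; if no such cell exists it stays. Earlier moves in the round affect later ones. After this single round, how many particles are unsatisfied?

Initially unsatisfied (in order): (1,1), (1,2), (2,2), (2,3), (3,3), (4,2).
  (1,1): no empty cell satisfies it; stays.
  (1,2) → (3,1).
  (2,2) → (4,1).
  (2,3): now satisfied by earlier moves; stays.
  (3,3) → (1,2).
  (4,2): now satisfied by earlier moves; stays.
Resulting grid:
Q Q -
P - Q
P - -
P P -
Unsatisfied now: (1,1), (2,1).

2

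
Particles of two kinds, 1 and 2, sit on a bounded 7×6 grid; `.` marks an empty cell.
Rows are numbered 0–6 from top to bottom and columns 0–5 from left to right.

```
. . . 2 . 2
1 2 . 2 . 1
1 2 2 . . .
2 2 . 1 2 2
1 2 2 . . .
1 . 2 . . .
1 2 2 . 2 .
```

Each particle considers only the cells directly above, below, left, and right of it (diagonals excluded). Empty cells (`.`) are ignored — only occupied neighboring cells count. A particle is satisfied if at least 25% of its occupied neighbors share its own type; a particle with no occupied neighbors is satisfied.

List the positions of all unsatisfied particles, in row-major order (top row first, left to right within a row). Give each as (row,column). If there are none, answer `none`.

Row 0: (0,3)2 1/1 ✓ · (0,5)2 0/1 ✗
Row 1: (1,0)1 1/2 ✓ · (1,1)2 1/2 ✓ · (1,3)2 1/1 ✓ · (1,5)1 0/1 ✗
Row 2: (2,0)1 1/3 ✓ · (2,1)2 3/4 ✓ · (2,2)2 1/1 ✓
Row 3: (3,0)2 1/3 ✓ · (3,1)2 3/3 ✓ · (3,3)1 0/1 ✗ · (3,4)2 1/2 ✓ · (3,5)2 1/1 ✓
Row 4: (4,0)1 1/3 ✓ · (4,1)2 2/3 ✓ · (4,2)2 2/2 ✓
Row 5: (5,0)1 2/2 ✓ · (5,2)2 2/2 ✓
Row 6: (6,0)1 1/2 ✓ · (6,1)2 1/2 ✓ · (6,2)2 2/2 ✓ · (6,4)2 0/0 ✓

(0,5), (1,5), (3,3)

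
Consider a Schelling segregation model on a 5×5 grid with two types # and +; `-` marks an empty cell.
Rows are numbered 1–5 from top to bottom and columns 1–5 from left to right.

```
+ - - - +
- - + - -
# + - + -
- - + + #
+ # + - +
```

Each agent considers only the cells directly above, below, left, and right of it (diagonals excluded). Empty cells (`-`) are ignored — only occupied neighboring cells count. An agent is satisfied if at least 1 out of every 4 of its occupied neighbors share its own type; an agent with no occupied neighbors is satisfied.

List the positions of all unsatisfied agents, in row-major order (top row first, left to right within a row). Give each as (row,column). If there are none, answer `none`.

(3,1), (3,2), (4,5), (5,1), (5,2), (5,5)

Row 1: (1,1)+ 0/0 satisfied · (1,5)+ 0/0 satisfied
Row 2: (2,3)+ 0/0 satisfied
Row 3: (3,1)# 0/1 not · (3,2)+ 0/1 not · (3,4)+ 1/1 satisfied
Row 4: (4,3)+ 2/2 satisfied · (4,4)+ 2/3 satisfied · (4,5)# 0/2 not
Row 5: (5,1)+ 0/1 not · (5,2)# 0/2 not · (5,3)+ 1/2 satisfied · (5,5)+ 0/1 not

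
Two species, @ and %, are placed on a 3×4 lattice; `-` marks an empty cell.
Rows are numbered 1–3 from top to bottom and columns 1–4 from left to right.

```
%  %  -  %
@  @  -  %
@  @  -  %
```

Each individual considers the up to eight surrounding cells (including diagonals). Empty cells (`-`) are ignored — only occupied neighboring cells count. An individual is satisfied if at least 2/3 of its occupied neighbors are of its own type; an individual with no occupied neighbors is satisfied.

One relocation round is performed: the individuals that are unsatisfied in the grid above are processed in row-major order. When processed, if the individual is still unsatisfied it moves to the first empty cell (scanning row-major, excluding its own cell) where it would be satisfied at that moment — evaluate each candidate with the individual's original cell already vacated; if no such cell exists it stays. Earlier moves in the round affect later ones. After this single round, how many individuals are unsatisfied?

0

Initially unsatisfied (in order): (1,1), (1,2), (2,1), (2,2).
  (1,1) → (1,3).
  (1,2) → (2,3).
  (2,1): now satisfied by earlier moves; stays.
  (2,2) → (1,1).
Resulting grid:
@ - % %
@ - % %
@ @ - %
All satisfied now.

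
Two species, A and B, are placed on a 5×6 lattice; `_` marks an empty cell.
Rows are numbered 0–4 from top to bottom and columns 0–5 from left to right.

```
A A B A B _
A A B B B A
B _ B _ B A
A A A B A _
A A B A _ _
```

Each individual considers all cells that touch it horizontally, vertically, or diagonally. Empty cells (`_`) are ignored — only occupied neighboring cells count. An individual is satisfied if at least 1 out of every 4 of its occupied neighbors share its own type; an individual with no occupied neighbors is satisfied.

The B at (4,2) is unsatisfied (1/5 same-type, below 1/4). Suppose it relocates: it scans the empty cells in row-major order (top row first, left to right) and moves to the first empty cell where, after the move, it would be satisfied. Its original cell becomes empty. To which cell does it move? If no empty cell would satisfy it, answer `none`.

(0,5)

Vacating (4,2). Empty cells in order:
  (0,5): 2/3 same-type → satisfied — stop here.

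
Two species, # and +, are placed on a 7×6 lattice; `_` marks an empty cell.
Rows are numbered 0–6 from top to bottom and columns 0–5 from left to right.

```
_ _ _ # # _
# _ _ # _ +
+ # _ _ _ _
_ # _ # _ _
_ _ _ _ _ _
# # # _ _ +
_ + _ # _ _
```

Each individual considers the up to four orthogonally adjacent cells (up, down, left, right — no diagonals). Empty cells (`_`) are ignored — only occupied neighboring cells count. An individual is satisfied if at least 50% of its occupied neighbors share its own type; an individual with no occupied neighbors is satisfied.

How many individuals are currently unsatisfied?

Row 0: (0,3)# 2/2 ✓ · (0,4)# 1/1 ✓
Row 1: (1,0)# 0/1 ✗ · (1,3)# 1/1 ✓ · (1,5)+ 0/0 ✓
Row 2: (2,0)+ 0/2 ✗ · (2,1)# 1/2 ✓
Row 3: (3,1)# 1/1 ✓ · (3,3)# 0/0 ✓
Row 5: (5,0)# 1/1 ✓ · (5,1)# 2/3 ✓ · (5,2)# 1/1 ✓ · (5,5)+ 0/0 ✓
Row 6: (6,1)+ 0/1 ✗ · (6,3)# 0/0 ✓
Unsatisfied: (1,0), (2,0), (6,1) — 3 in total.

3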